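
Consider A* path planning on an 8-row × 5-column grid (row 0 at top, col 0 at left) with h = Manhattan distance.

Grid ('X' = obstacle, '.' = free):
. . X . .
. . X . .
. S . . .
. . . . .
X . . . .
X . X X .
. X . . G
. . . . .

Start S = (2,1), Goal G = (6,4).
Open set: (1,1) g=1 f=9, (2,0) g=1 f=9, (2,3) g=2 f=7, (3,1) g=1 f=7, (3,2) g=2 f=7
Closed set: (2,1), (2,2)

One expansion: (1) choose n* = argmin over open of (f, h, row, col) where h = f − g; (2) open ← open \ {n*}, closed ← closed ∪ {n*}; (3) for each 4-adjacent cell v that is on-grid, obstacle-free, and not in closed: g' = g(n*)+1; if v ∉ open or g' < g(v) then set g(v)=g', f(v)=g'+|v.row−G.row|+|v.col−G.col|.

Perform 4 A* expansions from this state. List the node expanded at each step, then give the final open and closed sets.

order=[(2,3) → (2,4) → (3,4) → (4,4)]; open=[(1,1) g=1 f=9, (1,3) g=3 f=9, (1,4) g=4 f=9, (2,0) g=1 f=9, (3,1) g=1 f=7, (3,2) g=2 f=7, (3,3) g=3 f=7, (4,3) g=6 f=9, (5,4) g=6 f=7]; closed=[(2,1), (2,2), (2,3), (2,4), (3,4), (4,4)]

step 1: expand (2,3) (f=7, h=5) → closed; open now [(1,1) g=1 f=9, (1,3) g=3 f=9, (2,0) g=1 f=9, (2,4) g=3 f=7, (3,1) g=1 f=7, (3,2) g=2 f=7, (3,3) g=3 f=7]
step 2: expand (2,4) (f=7, h=4) → closed; open now [(1,1) g=1 f=9, (1,3) g=3 f=9, (1,4) g=4 f=9, (2,0) g=1 f=9, (3,1) g=1 f=7, (3,2) g=2 f=7, (3,3) g=3 f=7, (3,4) g=4 f=7]
step 3: expand (3,4) (f=7, h=3) → closed; open now [(1,1) g=1 f=9, (1,3) g=3 f=9, (1,4) g=4 f=9, (2,0) g=1 f=9, (3,1) g=1 f=7, (3,2) g=2 f=7, (3,3) g=3 f=7, (4,4) g=5 f=7]
step 4: expand (4,4) (f=7, h=2) → closed; open now [(1,1) g=1 f=9, (1,3) g=3 f=9, (1,4) g=4 f=9, (2,0) g=1 f=9, (3,1) g=1 f=7, (3,2) g=2 f=7, (3,3) g=3 f=7, (4,3) g=6 f=9, (5,4) g=6 f=7]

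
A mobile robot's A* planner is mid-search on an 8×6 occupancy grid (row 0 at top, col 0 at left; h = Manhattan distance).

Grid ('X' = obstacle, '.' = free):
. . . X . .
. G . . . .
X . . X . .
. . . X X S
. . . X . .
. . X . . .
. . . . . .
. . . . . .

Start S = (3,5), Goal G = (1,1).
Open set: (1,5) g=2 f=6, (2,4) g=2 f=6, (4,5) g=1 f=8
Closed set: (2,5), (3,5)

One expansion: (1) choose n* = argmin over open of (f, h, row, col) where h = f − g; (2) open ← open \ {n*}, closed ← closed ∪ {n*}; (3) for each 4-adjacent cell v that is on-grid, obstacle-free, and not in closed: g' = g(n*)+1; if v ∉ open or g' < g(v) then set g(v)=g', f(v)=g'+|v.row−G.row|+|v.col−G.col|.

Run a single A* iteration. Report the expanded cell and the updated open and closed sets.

step 1: expand (1,5) (f=6, h=4) → closed; open now [(0,5) g=3 f=8, (1,4) g=3 f=6, (2,4) g=2 f=6, (4,5) g=1 f=8]

expanded=(1,5); open=[(0,5) g=3 f=8, (1,4) g=3 f=6, (2,4) g=2 f=6, (4,5) g=1 f=8]; closed=[(1,5), (2,5), (3,5)]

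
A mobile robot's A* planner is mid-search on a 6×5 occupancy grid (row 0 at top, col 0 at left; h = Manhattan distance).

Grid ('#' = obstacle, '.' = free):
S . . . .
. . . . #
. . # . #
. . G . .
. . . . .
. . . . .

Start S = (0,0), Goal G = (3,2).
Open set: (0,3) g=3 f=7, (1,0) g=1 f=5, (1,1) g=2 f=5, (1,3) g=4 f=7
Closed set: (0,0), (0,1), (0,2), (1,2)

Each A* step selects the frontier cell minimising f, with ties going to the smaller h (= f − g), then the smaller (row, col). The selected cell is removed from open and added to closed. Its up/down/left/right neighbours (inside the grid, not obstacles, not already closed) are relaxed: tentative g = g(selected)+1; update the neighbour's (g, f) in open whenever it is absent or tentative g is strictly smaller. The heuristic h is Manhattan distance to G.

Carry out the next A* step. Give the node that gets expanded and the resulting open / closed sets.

expanded=(1,1); open=[(0,3) g=3 f=7, (1,0) g=1 f=5, (1,3) g=4 f=7, (2,1) g=3 f=5]; closed=[(0,0), (0,1), (0,2), (1,1), (1,2)]

step 1: expand (1,1) (f=5, h=3) → closed; open now [(0,3) g=3 f=7, (1,0) g=1 f=5, (1,3) g=4 f=7, (2,1) g=3 f=5]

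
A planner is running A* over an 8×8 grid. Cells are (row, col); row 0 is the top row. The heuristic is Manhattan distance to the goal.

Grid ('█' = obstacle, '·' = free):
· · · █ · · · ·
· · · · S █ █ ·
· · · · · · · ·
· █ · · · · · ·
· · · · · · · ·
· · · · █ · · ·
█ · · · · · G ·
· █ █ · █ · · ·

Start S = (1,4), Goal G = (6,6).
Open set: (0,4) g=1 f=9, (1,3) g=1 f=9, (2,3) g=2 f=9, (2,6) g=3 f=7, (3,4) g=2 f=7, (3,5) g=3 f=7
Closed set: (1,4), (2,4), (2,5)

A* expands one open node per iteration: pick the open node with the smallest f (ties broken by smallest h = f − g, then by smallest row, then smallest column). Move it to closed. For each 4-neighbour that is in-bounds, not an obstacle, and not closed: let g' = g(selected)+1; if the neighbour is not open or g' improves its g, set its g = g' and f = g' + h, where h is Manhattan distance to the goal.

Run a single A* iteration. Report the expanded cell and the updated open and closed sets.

step 1: expand (2,6) (f=7, h=4) → closed; open now [(0,4) g=1 f=9, (1,3) g=1 f=9, (2,3) g=2 f=9, (2,7) g=4 f=9, (3,4) g=2 f=7, (3,5) g=3 f=7, (3,6) g=4 f=7]

expanded=(2,6); open=[(0,4) g=1 f=9, (1,3) g=1 f=9, (2,3) g=2 f=9, (2,7) g=4 f=9, (3,4) g=2 f=7, (3,5) g=3 f=7, (3,6) g=4 f=7]; closed=[(1,4), (2,4), (2,5), (2,6)]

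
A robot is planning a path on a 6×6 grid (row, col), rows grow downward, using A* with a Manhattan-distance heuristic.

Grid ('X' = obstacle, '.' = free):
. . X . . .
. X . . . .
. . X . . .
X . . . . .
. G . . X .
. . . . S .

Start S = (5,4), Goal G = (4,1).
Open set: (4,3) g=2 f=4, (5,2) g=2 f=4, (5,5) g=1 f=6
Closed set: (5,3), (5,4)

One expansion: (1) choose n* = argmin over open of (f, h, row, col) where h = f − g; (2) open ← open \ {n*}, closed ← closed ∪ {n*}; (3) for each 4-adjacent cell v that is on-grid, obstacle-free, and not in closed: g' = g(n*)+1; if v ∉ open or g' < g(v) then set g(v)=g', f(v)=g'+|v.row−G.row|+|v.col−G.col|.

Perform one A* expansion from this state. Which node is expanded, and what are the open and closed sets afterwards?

step 1: expand (4,3) (f=4, h=2) → closed; open now [(3,3) g=3 f=6, (4,2) g=3 f=4, (5,2) g=2 f=4, (5,5) g=1 f=6]

expanded=(4,3); open=[(3,3) g=3 f=6, (4,2) g=3 f=4, (5,2) g=2 f=4, (5,5) g=1 f=6]; closed=[(4,3), (5,3), (5,4)]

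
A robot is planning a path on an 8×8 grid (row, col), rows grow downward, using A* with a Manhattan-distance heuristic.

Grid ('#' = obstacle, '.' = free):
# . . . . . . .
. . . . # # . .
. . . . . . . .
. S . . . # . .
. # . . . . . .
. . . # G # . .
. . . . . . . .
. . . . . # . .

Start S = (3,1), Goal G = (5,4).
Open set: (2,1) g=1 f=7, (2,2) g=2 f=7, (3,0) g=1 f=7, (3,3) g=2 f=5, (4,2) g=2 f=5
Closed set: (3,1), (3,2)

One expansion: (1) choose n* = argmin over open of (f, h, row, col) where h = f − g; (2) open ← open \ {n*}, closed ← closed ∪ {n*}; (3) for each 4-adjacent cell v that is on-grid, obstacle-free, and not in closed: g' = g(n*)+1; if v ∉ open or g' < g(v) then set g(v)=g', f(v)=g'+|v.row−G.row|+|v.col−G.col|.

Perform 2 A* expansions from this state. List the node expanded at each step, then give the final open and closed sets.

order=[(3,3) → (3,4)]; open=[(2,1) g=1 f=7, (2,2) g=2 f=7, (2,3) g=3 f=7, (2,4) g=4 f=7, (3,0) g=1 f=7, (4,2) g=2 f=5, (4,3) g=3 f=5, (4,4) g=4 f=5]; closed=[(3,1), (3,2), (3,3), (3,4)]

step 1: expand (3,3) (f=5, h=3) → closed; open now [(2,1) g=1 f=7, (2,2) g=2 f=7, (2,3) g=3 f=7, (3,0) g=1 f=7, (3,4) g=3 f=5, (4,2) g=2 f=5, (4,3) g=3 f=5]
step 2: expand (3,4) (f=5, h=2) → closed; open now [(2,1) g=1 f=7, (2,2) g=2 f=7, (2,3) g=3 f=7, (2,4) g=4 f=7, (3,0) g=1 f=7, (4,2) g=2 f=5, (4,3) g=3 f=5, (4,4) g=4 f=5]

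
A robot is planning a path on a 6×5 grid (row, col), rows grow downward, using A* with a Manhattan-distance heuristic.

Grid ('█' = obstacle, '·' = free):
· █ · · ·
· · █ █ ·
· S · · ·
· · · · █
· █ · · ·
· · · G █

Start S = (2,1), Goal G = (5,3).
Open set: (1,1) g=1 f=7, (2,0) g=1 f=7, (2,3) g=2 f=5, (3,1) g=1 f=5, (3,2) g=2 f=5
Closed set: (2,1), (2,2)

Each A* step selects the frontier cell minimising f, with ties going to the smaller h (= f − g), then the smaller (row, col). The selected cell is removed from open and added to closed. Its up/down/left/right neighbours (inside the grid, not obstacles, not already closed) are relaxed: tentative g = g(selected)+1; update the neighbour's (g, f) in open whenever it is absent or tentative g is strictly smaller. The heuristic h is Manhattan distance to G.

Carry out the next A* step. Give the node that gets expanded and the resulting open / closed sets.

expanded=(2,3); open=[(1,1) g=1 f=7, (2,0) g=1 f=7, (2,4) g=3 f=7, (3,1) g=1 f=5, (3,2) g=2 f=5, (3,3) g=3 f=5]; closed=[(2,1), (2,2), (2,3)]

step 1: expand (2,3) (f=5, h=3) → closed; open now [(1,1) g=1 f=7, (2,0) g=1 f=7, (2,4) g=3 f=7, (3,1) g=1 f=5, (3,2) g=2 f=5, (3,3) g=3 f=5]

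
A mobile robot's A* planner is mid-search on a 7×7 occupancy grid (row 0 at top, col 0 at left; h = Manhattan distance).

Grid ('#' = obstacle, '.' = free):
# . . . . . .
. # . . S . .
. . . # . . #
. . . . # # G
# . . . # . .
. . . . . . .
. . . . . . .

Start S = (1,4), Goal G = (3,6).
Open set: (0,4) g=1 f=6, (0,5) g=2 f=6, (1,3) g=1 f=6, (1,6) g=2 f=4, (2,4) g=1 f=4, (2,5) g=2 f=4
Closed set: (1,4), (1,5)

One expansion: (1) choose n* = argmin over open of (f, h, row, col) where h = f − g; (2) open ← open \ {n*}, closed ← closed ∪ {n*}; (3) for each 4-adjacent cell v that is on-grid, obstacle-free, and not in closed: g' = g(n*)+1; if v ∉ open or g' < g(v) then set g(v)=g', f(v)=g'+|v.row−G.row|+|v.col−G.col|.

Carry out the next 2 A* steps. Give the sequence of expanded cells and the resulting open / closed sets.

order=[(1,6) → (2,5)]; open=[(0,4) g=1 f=6, (0,5) g=2 f=6, (0,6) g=3 f=6, (1,3) g=1 f=6, (2,4) g=1 f=4]; closed=[(1,4), (1,5), (1,6), (2,5)]

step 1: expand (1,6) (f=4, h=2) → closed; open now [(0,4) g=1 f=6, (0,5) g=2 f=6, (0,6) g=3 f=6, (1,3) g=1 f=6, (2,4) g=1 f=4, (2,5) g=2 f=4]
step 2: expand (2,5) (f=4, h=2) → closed; open now [(0,4) g=1 f=6, (0,5) g=2 f=6, (0,6) g=3 f=6, (1,3) g=1 f=6, (2,4) g=1 f=4]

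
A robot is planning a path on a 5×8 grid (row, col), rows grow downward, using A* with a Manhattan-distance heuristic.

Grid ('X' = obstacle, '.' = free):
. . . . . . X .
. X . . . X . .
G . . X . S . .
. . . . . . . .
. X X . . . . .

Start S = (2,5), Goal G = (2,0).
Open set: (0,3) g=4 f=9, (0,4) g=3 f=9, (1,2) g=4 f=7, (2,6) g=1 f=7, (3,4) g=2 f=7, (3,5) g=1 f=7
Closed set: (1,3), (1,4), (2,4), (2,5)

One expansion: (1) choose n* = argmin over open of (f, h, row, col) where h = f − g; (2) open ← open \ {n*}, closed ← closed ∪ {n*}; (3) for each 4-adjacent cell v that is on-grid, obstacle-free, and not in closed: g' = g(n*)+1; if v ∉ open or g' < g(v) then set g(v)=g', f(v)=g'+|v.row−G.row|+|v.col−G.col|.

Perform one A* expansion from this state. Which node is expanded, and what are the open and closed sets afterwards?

expanded=(1,2); open=[(0,2) g=5 f=9, (0,3) g=4 f=9, (0,4) g=3 f=9, (2,2) g=5 f=7, (2,6) g=1 f=7, (3,4) g=2 f=7, (3,5) g=1 f=7]; closed=[(1,2), (1,3), (1,4), (2,4), (2,5)]

step 1: expand (1,2) (f=7, h=3) → closed; open now [(0,2) g=5 f=9, (0,3) g=4 f=9, (0,4) g=3 f=9, (2,2) g=5 f=7, (2,6) g=1 f=7, (3,4) g=2 f=7, (3,5) g=1 f=7]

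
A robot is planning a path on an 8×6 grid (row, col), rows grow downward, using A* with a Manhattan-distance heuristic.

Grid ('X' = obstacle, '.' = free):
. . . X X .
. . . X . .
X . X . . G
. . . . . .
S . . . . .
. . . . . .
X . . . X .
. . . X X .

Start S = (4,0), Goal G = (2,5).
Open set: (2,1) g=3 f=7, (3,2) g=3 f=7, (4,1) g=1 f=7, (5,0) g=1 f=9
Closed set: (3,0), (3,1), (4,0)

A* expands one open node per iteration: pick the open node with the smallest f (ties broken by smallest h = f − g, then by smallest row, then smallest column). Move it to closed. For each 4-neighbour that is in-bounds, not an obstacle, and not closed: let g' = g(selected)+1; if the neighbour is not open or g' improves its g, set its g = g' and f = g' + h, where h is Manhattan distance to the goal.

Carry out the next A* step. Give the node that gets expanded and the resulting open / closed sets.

step 1: expand (2,1) (f=7, h=4) → closed; open now [(1,1) g=4 f=9, (3,2) g=3 f=7, (4,1) g=1 f=7, (5,0) g=1 f=9]

expanded=(2,1); open=[(1,1) g=4 f=9, (3,2) g=3 f=7, (4,1) g=1 f=7, (5,0) g=1 f=9]; closed=[(2,1), (3,0), (3,1), (4,0)]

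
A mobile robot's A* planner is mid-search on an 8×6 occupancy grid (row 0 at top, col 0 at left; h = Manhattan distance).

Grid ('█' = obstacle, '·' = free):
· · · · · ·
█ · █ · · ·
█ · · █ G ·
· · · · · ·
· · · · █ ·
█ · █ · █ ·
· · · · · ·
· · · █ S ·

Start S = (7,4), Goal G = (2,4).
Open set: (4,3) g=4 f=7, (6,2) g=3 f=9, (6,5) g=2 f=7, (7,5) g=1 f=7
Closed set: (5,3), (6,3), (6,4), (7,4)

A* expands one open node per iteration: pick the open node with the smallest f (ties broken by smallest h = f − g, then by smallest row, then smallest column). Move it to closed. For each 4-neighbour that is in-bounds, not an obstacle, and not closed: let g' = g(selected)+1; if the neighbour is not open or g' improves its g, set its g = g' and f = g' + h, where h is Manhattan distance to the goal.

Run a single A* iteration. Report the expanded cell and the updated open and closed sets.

expanded=(4,3); open=[(3,3) g=5 f=7, (4,2) g=5 f=9, (6,2) g=3 f=9, (6,5) g=2 f=7, (7,5) g=1 f=7]; closed=[(4,3), (5,3), (6,3), (6,4), (7,4)]

step 1: expand (4,3) (f=7, h=3) → closed; open now [(3,3) g=5 f=7, (4,2) g=5 f=9, (6,2) g=3 f=9, (6,5) g=2 f=7, (7,5) g=1 f=7]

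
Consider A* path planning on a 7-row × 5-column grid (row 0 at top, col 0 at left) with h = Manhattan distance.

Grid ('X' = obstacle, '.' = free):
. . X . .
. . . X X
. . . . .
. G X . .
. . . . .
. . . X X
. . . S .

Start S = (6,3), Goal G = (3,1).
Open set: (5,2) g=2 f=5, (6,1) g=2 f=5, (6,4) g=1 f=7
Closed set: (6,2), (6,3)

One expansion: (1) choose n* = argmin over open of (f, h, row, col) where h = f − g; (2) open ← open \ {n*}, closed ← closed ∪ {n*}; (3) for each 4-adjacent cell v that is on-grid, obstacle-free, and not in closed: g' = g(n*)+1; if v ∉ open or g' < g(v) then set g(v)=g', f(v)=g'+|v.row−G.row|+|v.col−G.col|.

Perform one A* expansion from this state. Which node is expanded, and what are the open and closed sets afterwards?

step 1: expand (5,2) (f=5, h=3) → closed; open now [(4,2) g=3 f=5, (5,1) g=3 f=5, (6,1) g=2 f=5, (6,4) g=1 f=7]

expanded=(5,2); open=[(4,2) g=3 f=5, (5,1) g=3 f=5, (6,1) g=2 f=5, (6,4) g=1 f=7]; closed=[(5,2), (6,2), (6,3)]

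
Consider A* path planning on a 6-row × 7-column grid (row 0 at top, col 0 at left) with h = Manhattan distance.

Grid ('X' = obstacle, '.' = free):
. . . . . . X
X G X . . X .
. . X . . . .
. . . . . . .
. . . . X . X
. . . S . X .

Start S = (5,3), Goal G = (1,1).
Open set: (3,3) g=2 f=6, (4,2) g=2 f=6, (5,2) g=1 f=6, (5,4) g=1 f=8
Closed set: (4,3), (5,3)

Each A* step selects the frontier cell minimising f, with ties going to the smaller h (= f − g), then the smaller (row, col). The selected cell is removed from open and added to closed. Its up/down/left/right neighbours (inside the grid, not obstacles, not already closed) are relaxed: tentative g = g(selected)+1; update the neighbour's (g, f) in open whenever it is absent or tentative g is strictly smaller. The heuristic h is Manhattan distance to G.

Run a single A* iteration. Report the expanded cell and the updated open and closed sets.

step 1: expand (3,3) (f=6, h=4) → closed; open now [(2,3) g=3 f=6, (3,2) g=3 f=6, (3,4) g=3 f=8, (4,2) g=2 f=6, (5,2) g=1 f=6, (5,4) g=1 f=8]

expanded=(3,3); open=[(2,3) g=3 f=6, (3,2) g=3 f=6, (3,4) g=3 f=8, (4,2) g=2 f=6, (5,2) g=1 f=6, (5,4) g=1 f=8]; closed=[(3,3), (4,3), (5,3)]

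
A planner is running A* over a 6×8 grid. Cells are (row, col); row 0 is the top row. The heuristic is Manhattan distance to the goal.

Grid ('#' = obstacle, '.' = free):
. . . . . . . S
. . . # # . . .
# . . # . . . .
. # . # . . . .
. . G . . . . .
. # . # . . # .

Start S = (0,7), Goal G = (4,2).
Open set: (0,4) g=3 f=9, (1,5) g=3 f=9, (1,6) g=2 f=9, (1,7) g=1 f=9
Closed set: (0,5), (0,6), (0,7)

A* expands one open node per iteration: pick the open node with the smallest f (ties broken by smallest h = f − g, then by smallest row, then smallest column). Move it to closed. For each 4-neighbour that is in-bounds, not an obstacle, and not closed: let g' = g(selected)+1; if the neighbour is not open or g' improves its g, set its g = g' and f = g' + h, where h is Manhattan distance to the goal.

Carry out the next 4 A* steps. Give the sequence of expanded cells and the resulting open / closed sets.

step 1: expand (0,4) (f=9, h=6) → closed; open now [(0,3) g=4 f=9, (1,5) g=3 f=9, (1,6) g=2 f=9, (1,7) g=1 f=9]
step 2: expand (0,3) (f=9, h=5) → closed; open now [(0,2) g=5 f=9, (1,5) g=3 f=9, (1,6) g=2 f=9, (1,7) g=1 f=9]
step 3: expand (0,2) (f=9, h=4) → closed; open now [(0,1) g=6 f=11, (1,2) g=6 f=9, (1,5) g=3 f=9, (1,6) g=2 f=9, (1,7) g=1 f=9]
step 4: expand (1,2) (f=9, h=3) → closed; open now [(0,1) g=6 f=11, (1,1) g=7 f=11, (1,5) g=3 f=9, (1,6) g=2 f=9, (1,7) g=1 f=9, (2,2) g=7 f=9]

order=[(0,4) → (0,3) → (0,2) → (1,2)]; open=[(0,1) g=6 f=11, (1,1) g=7 f=11, (1,5) g=3 f=9, (1,6) g=2 f=9, (1,7) g=1 f=9, (2,2) g=7 f=9]; closed=[(0,2), (0,3), (0,4), (0,5), (0,6), (0,7), (1,2)]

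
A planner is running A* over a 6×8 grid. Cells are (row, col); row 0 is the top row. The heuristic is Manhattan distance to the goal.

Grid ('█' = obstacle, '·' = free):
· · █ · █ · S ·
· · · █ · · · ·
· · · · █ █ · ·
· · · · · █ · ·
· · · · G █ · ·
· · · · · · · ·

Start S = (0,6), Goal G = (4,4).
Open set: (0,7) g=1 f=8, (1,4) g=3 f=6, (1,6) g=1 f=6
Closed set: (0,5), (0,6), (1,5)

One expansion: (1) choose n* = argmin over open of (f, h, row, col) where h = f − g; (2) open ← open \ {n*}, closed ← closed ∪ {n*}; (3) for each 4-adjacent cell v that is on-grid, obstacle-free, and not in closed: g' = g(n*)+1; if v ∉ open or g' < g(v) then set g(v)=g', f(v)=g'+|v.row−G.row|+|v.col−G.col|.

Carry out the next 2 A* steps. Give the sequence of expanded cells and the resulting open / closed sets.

step 1: expand (1,4) (f=6, h=3) → closed; open now [(0,7) g=1 f=8, (1,6) g=1 f=6]
step 2: expand (1,6) (f=6, h=5) → closed; open now [(0,7) g=1 f=8, (1,7) g=2 f=8, (2,6) g=2 f=6]

order=[(1,4) → (1,6)]; open=[(0,7) g=1 f=8, (1,7) g=2 f=8, (2,6) g=2 f=6]; closed=[(0,5), (0,6), (1,4), (1,5), (1,6)]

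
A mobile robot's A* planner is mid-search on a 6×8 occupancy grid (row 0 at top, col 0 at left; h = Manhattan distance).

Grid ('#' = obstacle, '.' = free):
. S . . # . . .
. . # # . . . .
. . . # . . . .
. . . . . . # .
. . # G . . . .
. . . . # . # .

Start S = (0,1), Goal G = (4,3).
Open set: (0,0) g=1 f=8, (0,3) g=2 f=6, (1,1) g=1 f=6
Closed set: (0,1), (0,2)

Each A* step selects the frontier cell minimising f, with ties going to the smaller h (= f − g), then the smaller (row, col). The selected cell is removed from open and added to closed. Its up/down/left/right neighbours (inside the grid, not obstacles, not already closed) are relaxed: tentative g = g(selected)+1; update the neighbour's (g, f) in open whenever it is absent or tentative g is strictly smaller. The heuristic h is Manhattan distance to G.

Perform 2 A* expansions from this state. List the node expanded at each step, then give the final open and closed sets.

order=[(0,3) → (1,1)]; open=[(0,0) g=1 f=8, (1,0) g=2 f=8, (2,1) g=2 f=6]; closed=[(0,1), (0,2), (0,3), (1,1)]

step 1: expand (0,3) (f=6, h=4) → closed; open now [(0,0) g=1 f=8, (1,1) g=1 f=6]
step 2: expand (1,1) (f=6, h=5) → closed; open now [(0,0) g=1 f=8, (1,0) g=2 f=8, (2,1) g=2 f=6]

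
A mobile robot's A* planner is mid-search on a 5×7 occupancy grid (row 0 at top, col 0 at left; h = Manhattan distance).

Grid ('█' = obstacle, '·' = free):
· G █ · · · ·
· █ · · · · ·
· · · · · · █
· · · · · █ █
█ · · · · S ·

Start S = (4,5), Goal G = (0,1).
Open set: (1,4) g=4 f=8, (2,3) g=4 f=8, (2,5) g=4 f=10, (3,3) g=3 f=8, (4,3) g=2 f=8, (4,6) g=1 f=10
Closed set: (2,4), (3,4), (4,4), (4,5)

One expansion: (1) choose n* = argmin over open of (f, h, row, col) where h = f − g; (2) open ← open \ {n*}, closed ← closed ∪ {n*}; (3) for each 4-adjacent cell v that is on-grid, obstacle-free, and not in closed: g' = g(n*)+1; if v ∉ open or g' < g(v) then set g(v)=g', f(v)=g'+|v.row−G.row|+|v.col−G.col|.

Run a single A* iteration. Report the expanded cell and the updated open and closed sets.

expanded=(1,4); open=[(0,4) g=5 f=8, (1,3) g=5 f=8, (1,5) g=5 f=10, (2,3) g=4 f=8, (2,5) g=4 f=10, (3,3) g=3 f=8, (4,3) g=2 f=8, (4,6) g=1 f=10]; closed=[(1,4), (2,4), (3,4), (4,4), (4,5)]

step 1: expand (1,4) (f=8, h=4) → closed; open now [(0,4) g=5 f=8, (1,3) g=5 f=8, (1,5) g=5 f=10, (2,3) g=4 f=8, (2,5) g=4 f=10, (3,3) g=3 f=8, (4,3) g=2 f=8, (4,6) g=1 f=10]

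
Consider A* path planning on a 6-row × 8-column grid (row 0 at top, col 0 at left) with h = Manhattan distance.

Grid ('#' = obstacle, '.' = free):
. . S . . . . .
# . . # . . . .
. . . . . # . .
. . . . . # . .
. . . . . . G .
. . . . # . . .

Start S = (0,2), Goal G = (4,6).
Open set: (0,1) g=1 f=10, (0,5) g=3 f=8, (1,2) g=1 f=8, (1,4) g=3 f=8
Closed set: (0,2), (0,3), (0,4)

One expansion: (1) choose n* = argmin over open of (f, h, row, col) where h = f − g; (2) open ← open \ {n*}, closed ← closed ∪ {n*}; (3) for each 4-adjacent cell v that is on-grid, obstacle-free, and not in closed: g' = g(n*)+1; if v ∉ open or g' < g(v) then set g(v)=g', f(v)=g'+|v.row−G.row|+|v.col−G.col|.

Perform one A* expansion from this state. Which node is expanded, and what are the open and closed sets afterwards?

step 1: expand (0,5) (f=8, h=5) → closed; open now [(0,1) g=1 f=10, (0,6) g=4 f=8, (1,2) g=1 f=8, (1,4) g=3 f=8, (1,5) g=4 f=8]

expanded=(0,5); open=[(0,1) g=1 f=10, (0,6) g=4 f=8, (1,2) g=1 f=8, (1,4) g=3 f=8, (1,5) g=4 f=8]; closed=[(0,2), (0,3), (0,4), (0,5)]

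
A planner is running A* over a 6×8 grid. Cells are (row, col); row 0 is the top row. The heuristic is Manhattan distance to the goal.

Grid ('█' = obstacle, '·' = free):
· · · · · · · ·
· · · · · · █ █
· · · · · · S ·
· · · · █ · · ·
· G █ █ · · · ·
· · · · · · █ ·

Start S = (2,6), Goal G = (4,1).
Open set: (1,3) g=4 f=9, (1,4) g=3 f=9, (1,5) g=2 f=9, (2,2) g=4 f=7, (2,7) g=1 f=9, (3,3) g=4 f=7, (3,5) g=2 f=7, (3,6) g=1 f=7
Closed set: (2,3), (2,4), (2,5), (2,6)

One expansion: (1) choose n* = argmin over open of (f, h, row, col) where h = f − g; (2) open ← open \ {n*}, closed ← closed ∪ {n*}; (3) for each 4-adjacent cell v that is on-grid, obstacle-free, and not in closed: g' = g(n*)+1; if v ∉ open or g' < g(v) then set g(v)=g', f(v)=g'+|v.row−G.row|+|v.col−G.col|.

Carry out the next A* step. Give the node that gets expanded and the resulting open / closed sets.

step 1: expand (2,2) (f=7, h=3) → closed; open now [(1,2) g=5 f=9, (1,3) g=4 f=9, (1,4) g=3 f=9, (1,5) g=2 f=9, (2,1) g=5 f=7, (2,7) g=1 f=9, (3,2) g=5 f=7, (3,3) g=4 f=7, (3,5) g=2 f=7, (3,6) g=1 f=7]

expanded=(2,2); open=[(1,2) g=5 f=9, (1,3) g=4 f=9, (1,4) g=3 f=9, (1,5) g=2 f=9, (2,1) g=5 f=7, (2,7) g=1 f=9, (3,2) g=5 f=7, (3,3) g=4 f=7, (3,5) g=2 f=7, (3,6) g=1 f=7]; closed=[(2,2), (2,3), (2,4), (2,5), (2,6)]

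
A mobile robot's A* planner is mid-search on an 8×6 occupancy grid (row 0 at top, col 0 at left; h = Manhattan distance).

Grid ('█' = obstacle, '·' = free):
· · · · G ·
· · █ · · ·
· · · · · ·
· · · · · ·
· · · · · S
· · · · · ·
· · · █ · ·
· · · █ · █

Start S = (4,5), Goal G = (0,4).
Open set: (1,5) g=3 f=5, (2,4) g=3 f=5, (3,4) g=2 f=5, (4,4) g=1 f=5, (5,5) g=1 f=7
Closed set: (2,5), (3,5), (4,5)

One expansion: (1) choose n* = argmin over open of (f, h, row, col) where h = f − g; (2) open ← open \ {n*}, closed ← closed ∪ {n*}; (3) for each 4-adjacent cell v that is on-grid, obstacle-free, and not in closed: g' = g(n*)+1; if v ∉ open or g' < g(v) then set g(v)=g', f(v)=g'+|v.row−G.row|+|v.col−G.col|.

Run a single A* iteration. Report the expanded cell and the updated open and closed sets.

step 1: expand (1,5) (f=5, h=2) → closed; open now [(0,5) g=4 f=5, (1,4) g=4 f=5, (2,4) g=3 f=5, (3,4) g=2 f=5, (4,4) g=1 f=5, (5,5) g=1 f=7]

expanded=(1,5); open=[(0,5) g=4 f=5, (1,4) g=4 f=5, (2,4) g=3 f=5, (3,4) g=2 f=5, (4,4) g=1 f=5, (5,5) g=1 f=7]; closed=[(1,5), (2,5), (3,5), (4,5)]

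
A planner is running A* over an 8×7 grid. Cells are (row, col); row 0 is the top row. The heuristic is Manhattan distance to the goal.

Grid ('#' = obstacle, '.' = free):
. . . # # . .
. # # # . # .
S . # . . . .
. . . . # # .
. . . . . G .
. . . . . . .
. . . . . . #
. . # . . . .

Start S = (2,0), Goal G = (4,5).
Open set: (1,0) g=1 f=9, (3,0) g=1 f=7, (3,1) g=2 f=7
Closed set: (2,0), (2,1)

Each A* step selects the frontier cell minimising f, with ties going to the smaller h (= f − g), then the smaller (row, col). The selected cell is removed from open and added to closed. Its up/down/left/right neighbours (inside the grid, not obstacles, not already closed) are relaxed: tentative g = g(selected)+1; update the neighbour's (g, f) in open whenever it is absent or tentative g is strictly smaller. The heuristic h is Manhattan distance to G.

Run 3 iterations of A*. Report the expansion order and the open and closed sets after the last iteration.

order=[(3,1) → (3,2) → (3,3)]; open=[(1,0) g=1 f=9, (2,3) g=5 f=9, (3,0) g=1 f=7, (4,1) g=3 f=7, (4,2) g=4 f=7, (4,3) g=5 f=7]; closed=[(2,0), (2,1), (3,1), (3,2), (3,3)]

step 1: expand (3,1) (f=7, h=5) → closed; open now [(1,0) g=1 f=9, (3,0) g=1 f=7, (3,2) g=3 f=7, (4,1) g=3 f=7]
step 2: expand (3,2) (f=7, h=4) → closed; open now [(1,0) g=1 f=9, (3,0) g=1 f=7, (3,3) g=4 f=7, (4,1) g=3 f=7, (4,2) g=4 f=7]
step 3: expand (3,3) (f=7, h=3) → closed; open now [(1,0) g=1 f=9, (2,3) g=5 f=9, (3,0) g=1 f=7, (4,1) g=3 f=7, (4,2) g=4 f=7, (4,3) g=5 f=7]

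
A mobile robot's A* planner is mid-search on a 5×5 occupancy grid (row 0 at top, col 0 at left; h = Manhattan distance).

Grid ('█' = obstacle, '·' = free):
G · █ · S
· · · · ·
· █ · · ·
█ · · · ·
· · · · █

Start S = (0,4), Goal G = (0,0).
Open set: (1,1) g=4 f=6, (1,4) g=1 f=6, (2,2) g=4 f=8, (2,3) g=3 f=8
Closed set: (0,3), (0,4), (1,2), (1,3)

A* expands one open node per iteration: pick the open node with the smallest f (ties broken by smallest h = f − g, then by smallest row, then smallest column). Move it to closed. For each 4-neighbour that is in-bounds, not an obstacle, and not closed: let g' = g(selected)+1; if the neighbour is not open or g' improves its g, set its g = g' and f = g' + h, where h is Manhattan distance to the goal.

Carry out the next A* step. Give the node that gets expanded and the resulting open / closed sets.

expanded=(1,1); open=[(0,1) g=5 f=6, (1,0) g=5 f=6, (1,4) g=1 f=6, (2,2) g=4 f=8, (2,3) g=3 f=8]; closed=[(0,3), (0,4), (1,1), (1,2), (1,3)]

step 1: expand (1,1) (f=6, h=2) → closed; open now [(0,1) g=5 f=6, (1,0) g=5 f=6, (1,4) g=1 f=6, (2,2) g=4 f=8, (2,3) g=3 f=8]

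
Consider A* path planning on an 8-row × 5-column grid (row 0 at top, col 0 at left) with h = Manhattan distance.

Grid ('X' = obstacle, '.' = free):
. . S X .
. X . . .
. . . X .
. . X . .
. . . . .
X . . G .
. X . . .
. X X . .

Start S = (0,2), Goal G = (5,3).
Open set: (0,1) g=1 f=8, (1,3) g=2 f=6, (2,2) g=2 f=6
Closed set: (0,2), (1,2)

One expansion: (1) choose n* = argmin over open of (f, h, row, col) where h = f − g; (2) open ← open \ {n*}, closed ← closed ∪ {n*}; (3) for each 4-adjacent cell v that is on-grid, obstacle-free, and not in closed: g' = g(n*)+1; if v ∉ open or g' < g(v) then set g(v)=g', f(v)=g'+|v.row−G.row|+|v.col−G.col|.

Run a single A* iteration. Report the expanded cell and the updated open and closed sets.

step 1: expand (1,3) (f=6, h=4) → closed; open now [(0,1) g=1 f=8, (1,4) g=3 f=8, (2,2) g=2 f=6]

expanded=(1,3); open=[(0,1) g=1 f=8, (1,4) g=3 f=8, (2,2) g=2 f=6]; closed=[(0,2), (1,2), (1,3)]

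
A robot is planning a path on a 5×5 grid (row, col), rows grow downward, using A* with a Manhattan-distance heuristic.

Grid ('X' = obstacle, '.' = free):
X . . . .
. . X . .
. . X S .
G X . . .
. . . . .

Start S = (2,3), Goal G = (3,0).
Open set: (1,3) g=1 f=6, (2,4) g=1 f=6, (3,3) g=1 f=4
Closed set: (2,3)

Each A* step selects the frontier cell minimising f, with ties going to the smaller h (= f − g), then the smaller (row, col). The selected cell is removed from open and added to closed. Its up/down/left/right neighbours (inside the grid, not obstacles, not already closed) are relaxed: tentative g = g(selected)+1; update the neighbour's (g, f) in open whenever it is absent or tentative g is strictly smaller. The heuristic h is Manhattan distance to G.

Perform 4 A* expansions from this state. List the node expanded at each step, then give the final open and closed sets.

order=[(3,3) → (3,2) → (4,2) → (4,1)]; open=[(1,3) g=1 f=6, (2,4) g=1 f=6, (3,4) g=2 f=6, (4,0) g=5 f=6, (4,3) g=2 f=6]; closed=[(2,3), (3,2), (3,3), (4,1), (4,2)]

step 1: expand (3,3) (f=4, h=3) → closed; open now [(1,3) g=1 f=6, (2,4) g=1 f=6, (3,2) g=2 f=4, (3,4) g=2 f=6, (4,3) g=2 f=6]
step 2: expand (3,2) (f=4, h=2) → closed; open now [(1,3) g=1 f=6, (2,4) g=1 f=6, (3,4) g=2 f=6, (4,2) g=3 f=6, (4,3) g=2 f=6]
step 3: expand (4,2) (f=6, h=3) → closed; open now [(1,3) g=1 f=6, (2,4) g=1 f=6, (3,4) g=2 f=6, (4,1) g=4 f=6, (4,3) g=2 f=6]
step 4: expand (4,1) (f=6, h=2) → closed; open now [(1,3) g=1 f=6, (2,4) g=1 f=6, (3,4) g=2 f=6, (4,0) g=5 f=6, (4,3) g=2 f=6]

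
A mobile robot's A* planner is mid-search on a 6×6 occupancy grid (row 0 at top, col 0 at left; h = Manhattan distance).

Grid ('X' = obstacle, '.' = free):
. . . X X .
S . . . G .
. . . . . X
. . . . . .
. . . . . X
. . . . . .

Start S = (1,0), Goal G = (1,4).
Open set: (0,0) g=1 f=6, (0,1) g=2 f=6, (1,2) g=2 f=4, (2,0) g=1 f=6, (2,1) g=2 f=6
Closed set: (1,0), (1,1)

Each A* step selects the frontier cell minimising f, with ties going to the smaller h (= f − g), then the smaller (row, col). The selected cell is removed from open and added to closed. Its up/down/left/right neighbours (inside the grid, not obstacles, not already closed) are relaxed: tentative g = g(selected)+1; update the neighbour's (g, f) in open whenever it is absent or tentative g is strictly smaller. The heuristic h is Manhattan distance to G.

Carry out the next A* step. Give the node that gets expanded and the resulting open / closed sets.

step 1: expand (1,2) (f=4, h=2) → closed; open now [(0,0) g=1 f=6, (0,1) g=2 f=6, (0,2) g=3 f=6, (1,3) g=3 f=4, (2,0) g=1 f=6, (2,1) g=2 f=6, (2,2) g=3 f=6]

expanded=(1,2); open=[(0,0) g=1 f=6, (0,1) g=2 f=6, (0,2) g=3 f=6, (1,3) g=3 f=4, (2,0) g=1 f=6, (2,1) g=2 f=6, (2,2) g=3 f=6]; closed=[(1,0), (1,1), (1,2)]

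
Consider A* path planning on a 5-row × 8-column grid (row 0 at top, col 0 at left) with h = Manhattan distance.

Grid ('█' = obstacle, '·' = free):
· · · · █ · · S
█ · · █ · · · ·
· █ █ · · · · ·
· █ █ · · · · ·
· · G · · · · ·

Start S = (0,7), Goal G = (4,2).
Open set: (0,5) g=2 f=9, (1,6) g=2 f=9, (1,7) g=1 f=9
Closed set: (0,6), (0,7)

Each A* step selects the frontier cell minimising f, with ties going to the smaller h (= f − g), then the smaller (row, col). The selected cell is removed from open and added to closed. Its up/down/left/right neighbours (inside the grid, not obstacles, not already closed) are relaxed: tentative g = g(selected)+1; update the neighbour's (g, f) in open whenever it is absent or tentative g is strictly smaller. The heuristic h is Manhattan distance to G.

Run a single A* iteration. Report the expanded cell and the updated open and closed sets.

step 1: expand (0,5) (f=9, h=7) → closed; open now [(1,5) g=3 f=9, (1,6) g=2 f=9, (1,7) g=1 f=9]

expanded=(0,5); open=[(1,5) g=3 f=9, (1,6) g=2 f=9, (1,7) g=1 f=9]; closed=[(0,5), (0,6), (0,7)]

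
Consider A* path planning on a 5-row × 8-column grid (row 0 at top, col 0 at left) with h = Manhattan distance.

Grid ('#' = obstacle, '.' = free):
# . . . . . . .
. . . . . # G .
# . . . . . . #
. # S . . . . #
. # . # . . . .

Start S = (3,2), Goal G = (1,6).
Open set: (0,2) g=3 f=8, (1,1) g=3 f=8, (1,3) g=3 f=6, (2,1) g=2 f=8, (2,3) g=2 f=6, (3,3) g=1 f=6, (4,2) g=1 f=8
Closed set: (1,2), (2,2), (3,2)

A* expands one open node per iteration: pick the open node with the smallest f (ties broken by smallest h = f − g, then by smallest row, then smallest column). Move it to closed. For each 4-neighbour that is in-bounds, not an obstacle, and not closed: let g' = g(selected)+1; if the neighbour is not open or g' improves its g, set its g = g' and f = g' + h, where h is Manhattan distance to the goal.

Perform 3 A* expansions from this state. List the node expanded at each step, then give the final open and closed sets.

step 1: expand (1,3) (f=6, h=3) → closed; open now [(0,2) g=3 f=8, (0,3) g=4 f=8, (1,1) g=3 f=8, (1,4) g=4 f=6, (2,1) g=2 f=8, (2,3) g=2 f=6, (3,3) g=1 f=6, (4,2) g=1 f=8]
step 2: expand (1,4) (f=6, h=2) → closed; open now [(0,2) g=3 f=8, (0,3) g=4 f=8, (0,4) g=5 f=8, (1,1) g=3 f=8, (2,1) g=2 f=8, (2,3) g=2 f=6, (2,4) g=5 f=8, (3,3) g=1 f=6, (4,2) g=1 f=8]
step 3: expand (2,3) (f=6, h=4) → closed; open now [(0,2) g=3 f=8, (0,3) g=4 f=8, (0,4) g=5 f=8, (1,1) g=3 f=8, (2,1) g=2 f=8, (2,4) g=3 f=6, (3,3) g=1 f=6, (4,2) g=1 f=8]

order=[(1,3) → (1,4) → (2,3)]; open=[(0,2) g=3 f=8, (0,3) g=4 f=8, (0,4) g=5 f=8, (1,1) g=3 f=8, (2,1) g=2 f=8, (2,4) g=3 f=6, (3,3) g=1 f=6, (4,2) g=1 f=8]; closed=[(1,2), (1,3), (1,4), (2,2), (2,3), (3,2)]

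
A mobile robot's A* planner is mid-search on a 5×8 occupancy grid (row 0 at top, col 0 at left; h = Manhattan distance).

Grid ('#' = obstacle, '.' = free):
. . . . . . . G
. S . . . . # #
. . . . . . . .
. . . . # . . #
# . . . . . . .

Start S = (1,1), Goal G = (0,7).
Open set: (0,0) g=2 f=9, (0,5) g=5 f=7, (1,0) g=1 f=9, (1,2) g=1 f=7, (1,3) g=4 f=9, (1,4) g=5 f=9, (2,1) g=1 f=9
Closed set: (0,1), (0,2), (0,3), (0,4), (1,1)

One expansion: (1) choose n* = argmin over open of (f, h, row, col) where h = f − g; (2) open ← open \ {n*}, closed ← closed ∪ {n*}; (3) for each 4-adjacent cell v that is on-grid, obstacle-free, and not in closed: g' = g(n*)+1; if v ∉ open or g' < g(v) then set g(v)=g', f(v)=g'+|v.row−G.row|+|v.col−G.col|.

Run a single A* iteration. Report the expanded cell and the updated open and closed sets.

step 1: expand (0,5) (f=7, h=2) → closed; open now [(0,0) g=2 f=9, (0,6) g=6 f=7, (1,0) g=1 f=9, (1,2) g=1 f=7, (1,3) g=4 f=9, (1,4) g=5 f=9, (1,5) g=6 f=9, (2,1) g=1 f=9]

expanded=(0,5); open=[(0,0) g=2 f=9, (0,6) g=6 f=7, (1,0) g=1 f=9, (1,2) g=1 f=7, (1,3) g=4 f=9, (1,4) g=5 f=9, (1,5) g=6 f=9, (2,1) g=1 f=9]; closed=[(0,1), (0,2), (0,3), (0,4), (0,5), (1,1)]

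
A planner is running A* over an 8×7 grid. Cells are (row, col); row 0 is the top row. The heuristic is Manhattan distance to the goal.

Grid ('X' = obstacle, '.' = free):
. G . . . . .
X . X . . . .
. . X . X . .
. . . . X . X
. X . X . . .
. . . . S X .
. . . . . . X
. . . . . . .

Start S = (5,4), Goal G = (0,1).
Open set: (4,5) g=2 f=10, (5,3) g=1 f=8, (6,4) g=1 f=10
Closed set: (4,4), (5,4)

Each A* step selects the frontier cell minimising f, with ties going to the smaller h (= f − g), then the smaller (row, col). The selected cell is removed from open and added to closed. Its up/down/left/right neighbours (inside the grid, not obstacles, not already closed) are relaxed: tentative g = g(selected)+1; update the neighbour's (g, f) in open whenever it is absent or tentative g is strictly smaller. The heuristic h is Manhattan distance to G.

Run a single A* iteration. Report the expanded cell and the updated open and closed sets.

expanded=(5,3); open=[(4,5) g=2 f=10, (5,2) g=2 f=8, (6,3) g=2 f=10, (6,4) g=1 f=10]; closed=[(4,4), (5,3), (5,4)]

step 1: expand (5,3) (f=8, h=7) → closed; open now [(4,5) g=2 f=10, (5,2) g=2 f=8, (6,3) g=2 f=10, (6,4) g=1 f=10]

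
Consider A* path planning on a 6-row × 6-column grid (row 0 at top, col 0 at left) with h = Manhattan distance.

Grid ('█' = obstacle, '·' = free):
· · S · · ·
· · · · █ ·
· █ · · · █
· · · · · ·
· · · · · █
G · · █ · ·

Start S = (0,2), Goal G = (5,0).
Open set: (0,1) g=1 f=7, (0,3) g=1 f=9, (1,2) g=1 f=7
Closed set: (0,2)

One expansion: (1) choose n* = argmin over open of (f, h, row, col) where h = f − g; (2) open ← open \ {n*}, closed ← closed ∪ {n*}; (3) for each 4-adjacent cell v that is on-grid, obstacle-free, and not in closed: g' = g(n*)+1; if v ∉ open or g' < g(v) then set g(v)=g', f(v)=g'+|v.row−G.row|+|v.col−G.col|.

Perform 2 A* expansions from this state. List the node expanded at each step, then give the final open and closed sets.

step 1: expand (0,1) (f=7, h=6) → closed; open now [(0,0) g=2 f=7, (0,3) g=1 f=9, (1,1) g=2 f=7, (1,2) g=1 f=7]
step 2: expand (0,0) (f=7, h=5) → closed; open now [(0,3) g=1 f=9, (1,0) g=3 f=7, (1,1) g=2 f=7, (1,2) g=1 f=7]

order=[(0,1) → (0,0)]; open=[(0,3) g=1 f=9, (1,0) g=3 f=7, (1,1) g=2 f=7, (1,2) g=1 f=7]; closed=[(0,0), (0,1), (0,2)]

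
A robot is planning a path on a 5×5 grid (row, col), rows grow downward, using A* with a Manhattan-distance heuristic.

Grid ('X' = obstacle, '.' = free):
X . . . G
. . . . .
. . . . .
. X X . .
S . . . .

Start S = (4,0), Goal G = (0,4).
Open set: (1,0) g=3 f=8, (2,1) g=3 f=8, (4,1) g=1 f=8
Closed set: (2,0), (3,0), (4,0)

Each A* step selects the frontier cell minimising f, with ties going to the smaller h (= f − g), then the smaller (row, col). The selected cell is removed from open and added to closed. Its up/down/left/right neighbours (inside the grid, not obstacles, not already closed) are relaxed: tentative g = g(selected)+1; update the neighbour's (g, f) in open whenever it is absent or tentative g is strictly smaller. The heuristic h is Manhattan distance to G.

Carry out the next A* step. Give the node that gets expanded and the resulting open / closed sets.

step 1: expand (1,0) (f=8, h=5) → closed; open now [(1,1) g=4 f=8, (2,1) g=3 f=8, (4,1) g=1 f=8]

expanded=(1,0); open=[(1,1) g=4 f=8, (2,1) g=3 f=8, (4,1) g=1 f=8]; closed=[(1,0), (2,0), (3,0), (4,0)]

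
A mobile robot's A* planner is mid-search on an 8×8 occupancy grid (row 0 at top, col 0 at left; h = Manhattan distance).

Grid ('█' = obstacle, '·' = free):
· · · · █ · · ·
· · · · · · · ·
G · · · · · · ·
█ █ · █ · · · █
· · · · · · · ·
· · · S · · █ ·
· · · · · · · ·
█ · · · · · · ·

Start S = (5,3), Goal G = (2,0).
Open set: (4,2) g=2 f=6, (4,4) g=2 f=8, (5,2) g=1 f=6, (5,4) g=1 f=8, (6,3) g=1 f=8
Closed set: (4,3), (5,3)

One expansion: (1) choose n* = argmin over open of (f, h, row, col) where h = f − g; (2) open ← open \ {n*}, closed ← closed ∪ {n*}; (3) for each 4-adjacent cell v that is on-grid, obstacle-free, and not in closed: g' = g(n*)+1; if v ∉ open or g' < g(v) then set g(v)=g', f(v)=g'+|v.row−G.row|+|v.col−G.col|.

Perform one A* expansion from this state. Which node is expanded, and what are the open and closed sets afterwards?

expanded=(4,2); open=[(3,2) g=3 f=6, (4,1) g=3 f=6, (4,4) g=2 f=8, (5,2) g=1 f=6, (5,4) g=1 f=8, (6,3) g=1 f=8]; closed=[(4,2), (4,3), (5,3)]

step 1: expand (4,2) (f=6, h=4) → closed; open now [(3,2) g=3 f=6, (4,1) g=3 f=6, (4,4) g=2 f=8, (5,2) g=1 f=6, (5,4) g=1 f=8, (6,3) g=1 f=8]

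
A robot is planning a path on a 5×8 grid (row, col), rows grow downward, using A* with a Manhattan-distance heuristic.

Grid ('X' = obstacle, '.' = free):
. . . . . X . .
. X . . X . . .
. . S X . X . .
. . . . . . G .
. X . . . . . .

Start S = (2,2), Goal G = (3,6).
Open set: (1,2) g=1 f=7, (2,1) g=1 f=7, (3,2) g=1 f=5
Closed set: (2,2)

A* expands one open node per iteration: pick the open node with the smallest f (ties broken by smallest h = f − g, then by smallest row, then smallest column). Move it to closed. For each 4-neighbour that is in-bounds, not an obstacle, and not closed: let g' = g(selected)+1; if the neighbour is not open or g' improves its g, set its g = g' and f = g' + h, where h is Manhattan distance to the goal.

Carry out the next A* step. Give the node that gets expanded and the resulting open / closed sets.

step 1: expand (3,2) (f=5, h=4) → closed; open now [(1,2) g=1 f=7, (2,1) g=1 f=7, (3,1) g=2 f=7, (3,3) g=2 f=5, (4,2) g=2 f=7]

expanded=(3,2); open=[(1,2) g=1 f=7, (2,1) g=1 f=7, (3,1) g=2 f=7, (3,3) g=2 f=5, (4,2) g=2 f=7]; closed=[(2,2), (3,2)]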